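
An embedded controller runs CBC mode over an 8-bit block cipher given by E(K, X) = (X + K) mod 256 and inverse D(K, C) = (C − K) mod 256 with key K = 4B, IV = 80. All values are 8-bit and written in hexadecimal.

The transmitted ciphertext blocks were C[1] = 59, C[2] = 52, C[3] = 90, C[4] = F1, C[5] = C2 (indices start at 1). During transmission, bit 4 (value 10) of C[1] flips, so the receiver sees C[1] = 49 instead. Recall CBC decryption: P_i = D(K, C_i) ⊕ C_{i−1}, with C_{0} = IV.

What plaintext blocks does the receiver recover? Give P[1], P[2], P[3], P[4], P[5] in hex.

P[1] = 7E, P[2] = 4E, P[3] = 17, P[4] = 36, P[5] = 86

Only C[1] changed, to 49. In CBC, a change in C_i garbles P_i and flips the same bit in P_{i+1}. Decrypting the received ciphertext:
P[1]: D(K, 49) = FE; FE ⊕ 80 = 7E.
P[2]: D(K, 52) = 07; 07 ⊕ 49 = 4E.
P[3]: D(K, 90) = 45; 45 ⊕ 52 = 17.
P[4]: D(K, F1) = A6; A6 ⊕ 90 = 36.
P[5]: D(K, C2) = 77; 77 ⊕ F1 = 86.
Blocks that differ from the original plaintext: P[1], P[2].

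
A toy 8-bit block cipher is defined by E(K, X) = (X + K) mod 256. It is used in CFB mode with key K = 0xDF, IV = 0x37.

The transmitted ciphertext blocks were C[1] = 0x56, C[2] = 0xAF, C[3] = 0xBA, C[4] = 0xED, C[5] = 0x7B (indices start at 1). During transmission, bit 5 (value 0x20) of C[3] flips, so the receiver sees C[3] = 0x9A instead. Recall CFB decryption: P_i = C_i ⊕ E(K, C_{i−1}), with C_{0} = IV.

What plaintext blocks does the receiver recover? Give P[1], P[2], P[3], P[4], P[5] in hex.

Only C[3] changed, to 0x9A. In CFB, a change in C_i flips the same bit in P_i and garbles P_{i+1}. Decrypting the received ciphertext:
P[1]: E(K, 0x37) = 0x16; 0x56 ⊕ 0x16 = 0x40.
P[2]: E(K, 0x56) = 0x35; 0xAF ⊕ 0x35 = 0x9A.
P[3]: E(K, 0xAF) = 0x8E; 0x9A ⊕ 0x8E = 0x14.
P[4]: E(K, 0x9A) = 0x79; 0xED ⊕ 0x79 = 0x94.
P[5]: E(K, 0xED) = 0xCC; 0x7B ⊕ 0xCC = 0xB7.
Blocks that differ from the original plaintext: P[3], P[4].

P[1] = 0x40, P[2] = 0x9A, P[3] = 0x14, P[4] = 0x94, P[5] = 0xB7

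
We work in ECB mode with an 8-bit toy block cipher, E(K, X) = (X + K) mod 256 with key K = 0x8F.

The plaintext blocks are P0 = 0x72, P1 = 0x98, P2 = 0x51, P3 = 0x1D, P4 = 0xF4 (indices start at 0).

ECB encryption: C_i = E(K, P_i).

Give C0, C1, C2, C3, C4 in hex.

C0: E(K, 0x72) = 0x01.
C1: E(K, 0x98) = 0x27.
C2: E(K, 0x51) = 0xE0.
C3: E(K, 0x1D) = 0xAC.
C4: E(K, 0xF4) = 0x83.

C0 = 0x01, C1 = 0x27, C2 = 0xE0, C3 = 0xAC, C4 = 0x83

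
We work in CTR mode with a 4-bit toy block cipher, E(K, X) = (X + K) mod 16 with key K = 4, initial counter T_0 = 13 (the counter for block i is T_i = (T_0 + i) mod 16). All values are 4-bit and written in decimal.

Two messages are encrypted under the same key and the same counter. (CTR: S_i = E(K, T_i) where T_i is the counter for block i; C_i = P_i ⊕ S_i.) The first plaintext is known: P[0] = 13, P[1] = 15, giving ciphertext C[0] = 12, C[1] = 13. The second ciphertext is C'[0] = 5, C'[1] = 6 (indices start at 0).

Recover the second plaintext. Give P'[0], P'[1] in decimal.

P'[0] = 4, P'[1] = 4

In CTR with a reused counter, both messages share the same keystream S_i, so C_i ⊕ C'_i = P_i ⊕ P'_i and thus P'_i = P_i ⊕ C_i ⊕ C'_i.
P'[0]: 13 ⊕ 12 ⊕ 5 = 4.
P'[1]: 15 ⊕ 13 ⊕ 6 = 4.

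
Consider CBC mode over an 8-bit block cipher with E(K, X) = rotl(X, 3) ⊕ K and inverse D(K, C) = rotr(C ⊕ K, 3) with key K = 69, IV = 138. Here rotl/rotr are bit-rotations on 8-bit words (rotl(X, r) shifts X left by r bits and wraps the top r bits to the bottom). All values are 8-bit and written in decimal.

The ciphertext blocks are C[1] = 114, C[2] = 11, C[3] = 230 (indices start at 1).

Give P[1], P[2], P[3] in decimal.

CBC decryption: P_i = D(K, C_i) ⊕ C_{i−1}, with C_{0} = IV.
P[1]: D(K, 114) = 230; 230 ⊕ 138 = 108.
P[2]: D(K, 11) = 201; 201 ⊕ 114 = 187.
P[3]: D(K, 230) = 116; 116 ⊕ 11 = 127.

P[1] = 108, P[2] = 187, P[3] = 127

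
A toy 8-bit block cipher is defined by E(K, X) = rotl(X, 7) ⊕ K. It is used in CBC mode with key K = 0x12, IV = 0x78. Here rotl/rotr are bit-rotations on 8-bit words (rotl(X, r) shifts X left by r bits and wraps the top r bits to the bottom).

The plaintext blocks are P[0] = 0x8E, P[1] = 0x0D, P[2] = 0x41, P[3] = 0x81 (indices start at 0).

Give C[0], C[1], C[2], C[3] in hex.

CBC encryption: C_i = E(K, P_i ⊕ C_{i−1}), with C_{−1} = IV.
C[0]: P[0] ⊕ 0x78 = 0xF6; E(K, 0xF6) = 0x69.
C[1]: P[1] ⊕ 0x69 = 0x64; E(K, 0x64) = 0x20.
C[2]: P[2] ⊕ 0x20 = 0x61; E(K, 0x61) = 0xA2.
C[3]: P[3] ⊕ 0xA2 = 0x23; E(K, 0x23) = 0x83.

C[0] = 0x69, C[1] = 0x20, C[2] = 0xA2, C[3] = 0x83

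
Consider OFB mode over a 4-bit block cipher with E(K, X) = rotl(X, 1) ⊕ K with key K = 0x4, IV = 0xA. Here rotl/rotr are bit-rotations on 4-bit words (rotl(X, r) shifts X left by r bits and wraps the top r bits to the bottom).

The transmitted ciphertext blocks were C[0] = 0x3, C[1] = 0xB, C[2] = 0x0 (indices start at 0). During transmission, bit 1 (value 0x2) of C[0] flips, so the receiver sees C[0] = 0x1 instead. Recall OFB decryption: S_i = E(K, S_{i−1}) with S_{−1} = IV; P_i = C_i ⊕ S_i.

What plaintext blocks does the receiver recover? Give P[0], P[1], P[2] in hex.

Only C[0] changed, to 0x1. In OFB, a change in C_i flips the same bit in P_i only; the keystream is unaffected. Decrypting the received ciphertext:
P[0]: S = E(K, 0xA) = 0x1; 0x1 ⊕ 0x1 = 0x0.
P[1]: S = E(K, 0x1) = 0x6; 0xB ⊕ 0x6 = 0xD.
P[2]: S = E(K, 0x6) = 0x8; 0x0 ⊕ 0x8 = 0x8.
Blocks that differ from the original plaintext: P[0].

P[0] = 0x0, P[1] = 0xD, P[2] = 0x8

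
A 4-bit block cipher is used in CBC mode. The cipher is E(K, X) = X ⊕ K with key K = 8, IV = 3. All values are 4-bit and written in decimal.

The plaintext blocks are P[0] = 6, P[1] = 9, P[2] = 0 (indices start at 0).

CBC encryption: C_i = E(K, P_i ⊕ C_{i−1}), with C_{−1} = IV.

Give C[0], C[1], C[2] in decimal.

C[0]: P[0] ⊕ 3 = 5; E(K, 5) = 13.
C[1]: P[1] ⊕ 13 = 4; E(K, 4) = 12.
C[2]: P[2] ⊕ 12 = 12; E(K, 12) = 4.

C[0] = 13, C[1] = 12, C[2] = 4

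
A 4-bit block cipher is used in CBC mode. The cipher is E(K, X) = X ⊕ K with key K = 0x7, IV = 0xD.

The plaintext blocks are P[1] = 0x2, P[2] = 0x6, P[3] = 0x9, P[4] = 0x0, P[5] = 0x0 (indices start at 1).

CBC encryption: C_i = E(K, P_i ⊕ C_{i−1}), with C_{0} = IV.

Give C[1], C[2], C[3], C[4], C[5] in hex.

C[1] = 0x8, C[2] = 0x9, C[3] = 0x7, C[4] = 0x0, C[5] = 0x7

C[1]: P[1] ⊕ 0xD = 0xF; E(K, 0xF) = 0x8.
C[2]: P[2] ⊕ 0x8 = 0xE; E(K, 0xE) = 0x9.
C[3]: P[3] ⊕ 0x9 = 0x0; E(K, 0x0) = 0x7.
C[4]: P[4] ⊕ 0x7 = 0x7; E(K, 0x7) = 0x0.
C[5]: P[5] ⊕ 0x0 = 0x0; E(K, 0x0) = 0x7.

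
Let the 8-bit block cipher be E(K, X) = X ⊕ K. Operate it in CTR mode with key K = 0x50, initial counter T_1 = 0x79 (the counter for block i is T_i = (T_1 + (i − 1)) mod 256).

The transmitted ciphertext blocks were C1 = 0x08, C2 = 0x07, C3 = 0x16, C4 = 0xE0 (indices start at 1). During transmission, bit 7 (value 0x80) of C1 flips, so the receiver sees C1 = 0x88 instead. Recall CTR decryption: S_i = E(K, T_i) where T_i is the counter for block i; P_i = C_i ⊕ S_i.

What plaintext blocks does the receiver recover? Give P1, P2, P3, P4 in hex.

P1 = 0xA1, P2 = 0x2D, P3 = 0x3D, P4 = 0xCC

Only C1 changed, to 0x88. In CTR, a change in C_i flips the same bit in P_i only; the keystream is unaffected. Decrypting the received ciphertext:
P1: T = 0x79, S = E(K, T) = 0x29; 0x88 ⊕ 0x29 = 0xA1.
P2: T = 0x7A, S = E(K, T) = 0x2A; 0x07 ⊕ 0x2A = 0x2D.
P3: T = 0x7B, S = E(K, T) = 0x2B; 0x16 ⊕ 0x2B = 0x3D.
P4: T = 0x7C, S = E(K, T) = 0x2C; 0xE0 ⊕ 0x2C = 0xCC.
Blocks that differ from the original plaintext: P1.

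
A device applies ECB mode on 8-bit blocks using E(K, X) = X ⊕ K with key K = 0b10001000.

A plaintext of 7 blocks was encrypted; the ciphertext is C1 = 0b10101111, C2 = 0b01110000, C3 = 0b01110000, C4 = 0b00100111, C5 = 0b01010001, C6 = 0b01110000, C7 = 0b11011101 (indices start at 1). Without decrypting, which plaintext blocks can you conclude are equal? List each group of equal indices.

P2 = P3 = P6

ECB encrypts each block independently with the same key, so equal ciphertext blocks imply equal plaintext blocks.
C2 = C3 = C6 = 0b01110000, so P2 = P3 = P6.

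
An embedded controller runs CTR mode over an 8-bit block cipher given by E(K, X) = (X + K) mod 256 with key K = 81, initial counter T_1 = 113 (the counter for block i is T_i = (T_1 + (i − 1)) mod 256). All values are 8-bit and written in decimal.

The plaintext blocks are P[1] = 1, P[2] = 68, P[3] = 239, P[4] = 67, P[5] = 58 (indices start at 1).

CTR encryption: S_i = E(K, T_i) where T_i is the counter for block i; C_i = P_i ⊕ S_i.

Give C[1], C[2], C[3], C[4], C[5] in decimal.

C[1]: T = 113, S = E(K, T) = 194; 1 ⊕ 194 = 195.
C[2]: T = 114, S = E(K, T) = 195; 68 ⊕ 195 = 135.
C[3]: T = 115, S = E(K, T) = 196; 239 ⊕ 196 = 43.
C[4]: T = 116, S = E(K, T) = 197; 67 ⊕ 197 = 134.
C[5]: T = 117, S = E(K, T) = 198; 58 ⊕ 198 = 252.

C[1] = 195, C[2] = 135, C[3] = 43, C[4] = 134, C[5] = 252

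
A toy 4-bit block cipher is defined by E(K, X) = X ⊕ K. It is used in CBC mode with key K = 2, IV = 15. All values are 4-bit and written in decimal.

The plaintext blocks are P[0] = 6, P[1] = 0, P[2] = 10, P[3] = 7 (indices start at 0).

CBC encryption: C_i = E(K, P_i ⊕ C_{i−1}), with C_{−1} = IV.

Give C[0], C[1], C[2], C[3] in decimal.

C[0]: P[0] ⊕ 15 = 9; E(K, 9) = 11.
C[1]: P[1] ⊕ 11 = 11; E(K, 11) = 9.
C[2]: P[2] ⊕ 9 = 3; E(K, 3) = 1.
C[3]: P[3] ⊕ 1 = 6; E(K, 6) = 4.

C[0] = 11, C[1] = 9, C[2] = 1, C[3] = 4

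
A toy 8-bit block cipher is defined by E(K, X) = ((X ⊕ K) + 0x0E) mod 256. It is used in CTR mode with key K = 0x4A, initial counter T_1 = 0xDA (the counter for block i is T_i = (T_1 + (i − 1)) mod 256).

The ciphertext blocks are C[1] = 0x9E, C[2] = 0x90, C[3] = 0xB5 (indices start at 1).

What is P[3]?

P[3] = 0x11

CTR decryption: S_i = E(K, T_i) where T_i is the counter for block i; P_i = C_i ⊕ S_i.
P[3]: T = 0xDC, S = E(K, T) = 0xA4; 0xB5 ⊕ 0xA4 = 0x11.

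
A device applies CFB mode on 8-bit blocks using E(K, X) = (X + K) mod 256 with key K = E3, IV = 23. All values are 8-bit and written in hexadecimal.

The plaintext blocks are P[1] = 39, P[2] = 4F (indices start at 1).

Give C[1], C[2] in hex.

CFB encryption: C_i = P_i ⊕ E(K, C_{i−1}), with C_{0} = IV.
C[1]: E(K, 23) = 06; 39 ⊕ 06 = 3F.
C[2]: E(K, 3F) = 22; 4F ⊕ 22 = 6D.

C[1] = 3F, C[2] = 6D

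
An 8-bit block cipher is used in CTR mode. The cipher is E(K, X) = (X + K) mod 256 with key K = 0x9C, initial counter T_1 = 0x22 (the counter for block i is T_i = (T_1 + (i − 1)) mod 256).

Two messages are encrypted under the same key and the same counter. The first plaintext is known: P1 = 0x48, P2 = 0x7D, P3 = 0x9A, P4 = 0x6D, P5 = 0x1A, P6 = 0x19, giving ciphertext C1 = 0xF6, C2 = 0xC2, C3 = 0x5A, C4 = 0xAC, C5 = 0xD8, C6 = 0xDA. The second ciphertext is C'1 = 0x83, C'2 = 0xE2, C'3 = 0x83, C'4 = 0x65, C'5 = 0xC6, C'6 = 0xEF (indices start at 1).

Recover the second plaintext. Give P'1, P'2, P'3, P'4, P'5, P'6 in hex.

In CTR with a reused counter, both messages share the same keystream S_i, so C_i ⊕ C'_i = P_i ⊕ P'_i and thus P'_i = P_i ⊕ C_i ⊕ C'_i.
P'1: 0x48 ⊕ 0xF6 ⊕ 0x83 = 0x3D.
P'2: 0x7D ⊕ 0xC2 ⊕ 0xE2 = 0x5D.
P'3: 0x9A ⊕ 0x5A ⊕ 0x83 = 0x43.
P'4: 0x6D ⊕ 0xAC ⊕ 0x65 = 0xA4.
P'5: 0x1A ⊕ 0xD8 ⊕ 0xC6 = 0x04.
P'6: 0x19 ⊕ 0xDA ⊕ 0xEF = 0x2C.

P'1 = 0x3D, P'2 = 0x5D, P'3 = 0x43, P'4 = 0xA4, P'5 = 0x04, P'6 = 0x2C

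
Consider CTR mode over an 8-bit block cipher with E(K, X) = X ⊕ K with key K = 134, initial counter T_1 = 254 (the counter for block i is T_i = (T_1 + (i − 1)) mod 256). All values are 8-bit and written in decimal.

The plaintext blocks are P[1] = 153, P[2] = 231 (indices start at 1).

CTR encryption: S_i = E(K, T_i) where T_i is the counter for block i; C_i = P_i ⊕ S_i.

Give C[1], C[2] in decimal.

C[1]: T = 254, S = E(K, T) = 120; 153 ⊕ 120 = 225.
C[2]: T = 255, S = E(K, T) = 121; 231 ⊕ 121 = 158.

C[1] = 225, C[2] = 158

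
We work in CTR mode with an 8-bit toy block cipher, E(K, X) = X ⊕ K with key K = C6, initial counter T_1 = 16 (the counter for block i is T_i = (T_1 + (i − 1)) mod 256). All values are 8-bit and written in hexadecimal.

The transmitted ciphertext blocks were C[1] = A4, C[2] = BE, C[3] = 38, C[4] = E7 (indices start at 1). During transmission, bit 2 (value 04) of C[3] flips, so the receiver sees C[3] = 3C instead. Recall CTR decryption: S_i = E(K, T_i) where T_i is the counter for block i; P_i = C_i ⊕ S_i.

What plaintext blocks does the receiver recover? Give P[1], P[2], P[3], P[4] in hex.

Only C[3] changed, to 3C. In CTR, a change in C_i flips the same bit in P_i only; the keystream is unaffected. Decrypting the received ciphertext:
P[1]: T = 16, S = E(K, T) = D0; A4 ⊕ D0 = 74.
P[2]: T = 17, S = E(K, T) = D1; BE ⊕ D1 = 6F.
P[3]: T = 18, S = E(K, T) = DE; 3C ⊕ DE = E2.
P[4]: T = 19, S = E(K, T) = DF; E7 ⊕ DF = 38.
Blocks that differ from the original plaintext: P[3].

P[1] = 74, P[2] = 6F, P[3] = E2, P[4] = 38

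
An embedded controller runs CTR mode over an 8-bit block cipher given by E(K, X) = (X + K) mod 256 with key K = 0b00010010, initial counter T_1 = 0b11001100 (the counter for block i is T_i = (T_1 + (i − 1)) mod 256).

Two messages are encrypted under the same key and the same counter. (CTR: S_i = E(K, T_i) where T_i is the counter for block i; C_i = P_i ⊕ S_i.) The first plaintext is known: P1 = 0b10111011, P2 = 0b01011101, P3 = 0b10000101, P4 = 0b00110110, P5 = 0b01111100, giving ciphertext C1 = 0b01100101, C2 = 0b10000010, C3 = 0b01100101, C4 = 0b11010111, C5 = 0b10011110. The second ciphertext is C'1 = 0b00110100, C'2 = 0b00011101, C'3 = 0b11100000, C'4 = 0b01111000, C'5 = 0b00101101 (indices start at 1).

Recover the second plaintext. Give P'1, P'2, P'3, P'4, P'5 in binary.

P'1 = 0b11101010, P'2 = 0b11000010, P'3 = 0b00000000, P'4 = 0b10011001, P'5 = 0b11001111

In CTR with a reused counter, both messages share the same keystream S_i, so C_i ⊕ C'_i = P_i ⊕ P'_i and thus P'_i = P_i ⊕ C_i ⊕ C'_i.
P'1: 0b10111011 ⊕ 0b01100101 ⊕ 0b00110100 = 0b11101010.
P'2: 0b01011101 ⊕ 0b10000010 ⊕ 0b00011101 = 0b11000010.
P'3: 0b10000101 ⊕ 0b01100101 ⊕ 0b11100000 = 0b00000000.
P'4: 0b00110110 ⊕ 0b11010111 ⊕ 0b01111000 = 0b10011001.
P'5: 0b01111100 ⊕ 0b10011110 ⊕ 0b00101101 = 0b11001111.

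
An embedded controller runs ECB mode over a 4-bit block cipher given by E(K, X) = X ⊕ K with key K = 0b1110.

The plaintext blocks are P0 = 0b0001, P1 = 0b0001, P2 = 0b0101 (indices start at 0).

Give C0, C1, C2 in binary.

ECB encryption: C_i = E(K, P_i).
C0: E(K, 0b0001) = 0b1111.
C1: E(K, 0b0001) = 0b1111.
C2: E(K, 0b0101) = 0b1011.

C0 = 0b1111, C1 = 0b1111, C2 = 0b1011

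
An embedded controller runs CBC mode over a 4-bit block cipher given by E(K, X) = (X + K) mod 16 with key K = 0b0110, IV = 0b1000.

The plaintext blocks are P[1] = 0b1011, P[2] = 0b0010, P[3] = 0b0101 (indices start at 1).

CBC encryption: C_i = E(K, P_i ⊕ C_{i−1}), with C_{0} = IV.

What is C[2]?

C[1]: P[1] ⊕ 0b1000 = 0b0011; E(K, 0b0011) = 0b1001.
C[2]: P[2] ⊕ 0b1001 = 0b1011; E(K, 0b1011) = 0b0001.

C[2] = 0b0001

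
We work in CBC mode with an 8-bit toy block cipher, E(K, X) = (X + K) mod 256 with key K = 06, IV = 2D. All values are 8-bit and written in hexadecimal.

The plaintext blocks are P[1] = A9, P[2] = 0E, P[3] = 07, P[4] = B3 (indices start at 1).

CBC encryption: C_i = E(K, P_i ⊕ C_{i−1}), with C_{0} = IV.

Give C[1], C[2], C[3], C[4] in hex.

C[1]: P[1] ⊕ 2D = 84; E(K, 84) = 8A.
C[2]: P[2] ⊕ 8A = 84; E(K, 84) = 8A.
C[3]: P[3] ⊕ 8A = 8D; E(K, 8D) = 93.
C[4]: P[4] ⊕ 93 = 20; E(K, 20) = 26.

C[1] = 8A, C[2] = 8A, C[3] = 93, C[4] = 26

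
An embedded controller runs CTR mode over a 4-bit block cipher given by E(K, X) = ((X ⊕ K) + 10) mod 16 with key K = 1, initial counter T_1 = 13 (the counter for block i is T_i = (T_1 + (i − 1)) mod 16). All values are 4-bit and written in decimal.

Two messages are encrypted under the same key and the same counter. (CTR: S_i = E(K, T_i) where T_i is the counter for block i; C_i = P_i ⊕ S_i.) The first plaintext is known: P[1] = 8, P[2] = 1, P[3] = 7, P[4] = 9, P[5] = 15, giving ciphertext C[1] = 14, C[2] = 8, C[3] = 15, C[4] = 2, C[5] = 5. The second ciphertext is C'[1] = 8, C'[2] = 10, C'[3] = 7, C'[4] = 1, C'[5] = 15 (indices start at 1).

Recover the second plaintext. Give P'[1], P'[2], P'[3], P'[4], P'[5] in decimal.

P'[1] = 14, P'[2] = 3, P'[3] = 15, P'[4] = 10, P'[5] = 5

In CTR with a reused counter, both messages share the same keystream S_i, so C_i ⊕ C'_i = P_i ⊕ P'_i and thus P'_i = P_i ⊕ C_i ⊕ C'_i.
P'[1]: 8 ⊕ 14 ⊕ 8 = 14.
P'[2]: 1 ⊕ 8 ⊕ 10 = 3.
P'[3]: 7 ⊕ 15 ⊕ 7 = 15.
P'[4]: 9 ⊕ 2 ⊕ 1 = 10.
P'[5]: 15 ⊕ 5 ⊕ 15 = 5.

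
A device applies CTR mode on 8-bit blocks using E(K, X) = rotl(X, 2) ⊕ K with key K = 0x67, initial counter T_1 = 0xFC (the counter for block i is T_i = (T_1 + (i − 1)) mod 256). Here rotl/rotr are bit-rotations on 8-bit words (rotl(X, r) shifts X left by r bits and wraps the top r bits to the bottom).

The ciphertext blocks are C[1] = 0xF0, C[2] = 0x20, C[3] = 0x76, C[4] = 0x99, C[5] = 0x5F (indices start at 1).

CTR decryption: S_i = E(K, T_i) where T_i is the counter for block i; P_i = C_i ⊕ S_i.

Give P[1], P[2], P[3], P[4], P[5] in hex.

P[1] = 0x64, P[2] = 0xB0, P[3] = 0xEA, P[4] = 0x01, P[5] = 0x38

P[1]: T = 0xFC, S = E(K, T) = 0x94; 0xF0 ⊕ 0x94 = 0x64.
P[2]: T = 0xFD, S = E(K, T) = 0x90; 0x20 ⊕ 0x90 = 0xB0.
P[3]: T = 0xFE, S = E(K, T) = 0x9C; 0x76 ⊕ 0x9C = 0xEA.
P[4]: T = 0xFF, S = E(K, T) = 0x98; 0x99 ⊕ 0x98 = 0x01.
P[5]: T = 0x00, S = E(K, T) = 0x67; 0x5F ⊕ 0x67 = 0x38.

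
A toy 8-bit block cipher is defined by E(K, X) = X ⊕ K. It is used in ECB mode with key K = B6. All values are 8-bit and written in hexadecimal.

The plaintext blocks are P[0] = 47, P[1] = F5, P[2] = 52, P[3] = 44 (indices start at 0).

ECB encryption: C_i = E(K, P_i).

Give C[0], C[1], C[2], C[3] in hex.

C[0]: E(K, 47) = F1.
C[1]: E(K, F5) = 43.
C[2]: E(K, 52) = E4.
C[3]: E(K, 44) = F2.

C[0] = F1, C[1] = 43, C[2] = E4, C[3] = F2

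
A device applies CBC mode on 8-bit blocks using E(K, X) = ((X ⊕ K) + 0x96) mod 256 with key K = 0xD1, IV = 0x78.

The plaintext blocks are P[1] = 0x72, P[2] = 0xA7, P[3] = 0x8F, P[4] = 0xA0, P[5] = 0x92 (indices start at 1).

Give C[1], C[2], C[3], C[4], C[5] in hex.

CBC encryption: C_i = E(K, P_i ⊕ C_{i−1}), with C_{0} = IV.
C[1]: P[1] ⊕ 0x78 = 0x0A; E(K, 0x0A) = 0x71.
C[2]: P[2] ⊕ 0x71 = 0xD6; E(K, 0xD6) = 0x9D.
C[3]: P[3] ⊕ 0x9D = 0x12; E(K, 0x12) = 0x59.
C[4]: P[4] ⊕ 0x59 = 0xF9; E(K, 0xF9) = 0xBE.
C[5]: P[5] ⊕ 0xBE = 0x2C; E(K, 0x2C) = 0x93.

C[1] = 0x71, C[2] = 0x9D, C[3] = 0x59, C[4] = 0xBE, C[5] = 0x93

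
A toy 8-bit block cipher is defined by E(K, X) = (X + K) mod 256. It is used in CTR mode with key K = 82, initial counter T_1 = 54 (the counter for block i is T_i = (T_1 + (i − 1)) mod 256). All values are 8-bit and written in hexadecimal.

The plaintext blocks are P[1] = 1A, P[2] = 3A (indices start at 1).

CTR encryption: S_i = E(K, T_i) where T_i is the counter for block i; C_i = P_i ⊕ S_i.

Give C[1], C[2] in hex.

C[1]: T = 54, S = E(K, T) = D6; 1A ⊕ D6 = CC.
C[2]: T = 55, S = E(K, T) = D7; 3A ⊕ D7 = ED.

C[1] = CC, C[2] = ED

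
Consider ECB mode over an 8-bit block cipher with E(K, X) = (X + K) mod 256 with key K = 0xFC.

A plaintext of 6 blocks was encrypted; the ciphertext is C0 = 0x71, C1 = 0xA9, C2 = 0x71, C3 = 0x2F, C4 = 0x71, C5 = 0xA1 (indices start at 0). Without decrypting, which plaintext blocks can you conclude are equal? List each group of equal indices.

ECB encrypts each block independently with the same key, so equal ciphertext blocks imply equal plaintext blocks.
C0 = C2 = C4 = 0x71, so P0 = P2 = P4.

P0 = P2 = P4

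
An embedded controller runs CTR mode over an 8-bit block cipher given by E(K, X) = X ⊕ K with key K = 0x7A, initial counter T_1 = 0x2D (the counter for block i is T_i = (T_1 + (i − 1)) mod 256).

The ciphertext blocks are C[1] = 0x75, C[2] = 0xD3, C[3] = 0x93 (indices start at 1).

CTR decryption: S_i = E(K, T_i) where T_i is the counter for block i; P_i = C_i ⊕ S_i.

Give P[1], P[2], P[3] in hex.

P[1]: T = 0x2D, S = E(K, T) = 0x57; 0x75 ⊕ 0x57 = 0x22.
P[2]: T = 0x2E, S = E(K, T) = 0x54; 0xD3 ⊕ 0x54 = 0x87.
P[3]: T = 0x2F, S = E(K, T) = 0x55; 0x93 ⊕ 0x55 = 0xC6.

P[1] = 0x22, P[2] = 0x87, P[3] = 0xC6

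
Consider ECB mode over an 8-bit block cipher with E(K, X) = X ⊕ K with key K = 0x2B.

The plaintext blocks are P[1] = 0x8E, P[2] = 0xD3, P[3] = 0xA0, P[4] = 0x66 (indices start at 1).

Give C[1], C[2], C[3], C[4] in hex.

C[1] = 0xA5, C[2] = 0xF8, C[3] = 0x8B, C[4] = 0x4D

ECB encryption: C_i = E(K, P_i).
C[1]: E(K, 0x8E) = 0xA5.
C[2]: E(K, 0xD3) = 0xF8.
C[3]: E(K, 0xA0) = 0x8B.
C[4]: E(K, 0x66) = 0x4D.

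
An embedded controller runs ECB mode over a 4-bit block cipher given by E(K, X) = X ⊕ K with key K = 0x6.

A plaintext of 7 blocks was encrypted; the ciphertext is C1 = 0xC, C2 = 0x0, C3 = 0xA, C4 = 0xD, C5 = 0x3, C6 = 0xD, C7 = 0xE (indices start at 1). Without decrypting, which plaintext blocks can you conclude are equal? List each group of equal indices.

P4 = P6

ECB encrypts each block independently with the same key, so equal ciphertext blocks imply equal plaintext blocks.
C4 = C6 = 0xD, so P4 = P6.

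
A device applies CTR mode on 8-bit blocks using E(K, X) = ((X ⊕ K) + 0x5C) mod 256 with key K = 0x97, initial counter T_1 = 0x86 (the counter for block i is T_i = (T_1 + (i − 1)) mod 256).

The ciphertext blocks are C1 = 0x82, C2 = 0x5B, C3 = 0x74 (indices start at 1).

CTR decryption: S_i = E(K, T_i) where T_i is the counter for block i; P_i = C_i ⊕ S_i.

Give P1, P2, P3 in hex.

P1: T = 0x86, S = E(K, T) = 0x6D; 0x82 ⊕ 0x6D = 0xEF.
P2: T = 0x87, S = E(K, T) = 0x6C; 0x5B ⊕ 0x6C = 0x37.
P3: T = 0x88, S = E(K, T) = 0x7B; 0x74 ⊕ 0x7B = 0x0F.

P1 = 0xEF, P2 = 0x37, P3 = 0x0F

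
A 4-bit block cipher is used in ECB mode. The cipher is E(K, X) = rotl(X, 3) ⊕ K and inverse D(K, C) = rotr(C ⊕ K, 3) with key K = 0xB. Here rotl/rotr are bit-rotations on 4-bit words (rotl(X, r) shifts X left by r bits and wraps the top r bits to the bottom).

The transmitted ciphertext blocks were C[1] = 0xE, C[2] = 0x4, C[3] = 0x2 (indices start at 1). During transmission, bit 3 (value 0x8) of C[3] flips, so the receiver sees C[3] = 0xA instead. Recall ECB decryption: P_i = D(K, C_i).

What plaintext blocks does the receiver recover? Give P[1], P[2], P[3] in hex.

Only C[3] changed, to 0xA. In ECB, a change in C_i affects only P_i. Decrypting the received ciphertext:
P[1]: D(K, 0xE) = 0xA.
P[2]: D(K, 0x4) = 0xF.
P[3]: D(K, 0xA) = 0x2.
Blocks that differ from the original plaintext: P[3].

P[1] = 0xA, P[2] = 0xF, P[3] = 0x2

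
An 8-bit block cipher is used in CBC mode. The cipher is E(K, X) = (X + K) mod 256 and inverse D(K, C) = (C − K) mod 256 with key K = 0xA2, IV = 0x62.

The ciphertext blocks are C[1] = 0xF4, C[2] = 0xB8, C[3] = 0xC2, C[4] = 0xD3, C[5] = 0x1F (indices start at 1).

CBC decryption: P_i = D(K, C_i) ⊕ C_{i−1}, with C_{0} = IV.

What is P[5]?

P[5] = 0xAE

P[5]: D(K, 0x1F) = 0x7D; 0x7D ⊕ 0xD3 = 0xAE.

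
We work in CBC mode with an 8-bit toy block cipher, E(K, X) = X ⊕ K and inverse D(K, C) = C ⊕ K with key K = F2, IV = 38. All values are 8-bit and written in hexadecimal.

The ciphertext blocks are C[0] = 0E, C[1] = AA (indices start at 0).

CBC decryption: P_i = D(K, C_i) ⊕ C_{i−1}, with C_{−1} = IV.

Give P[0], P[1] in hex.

P[0]: D(K, 0E) = FC; FC ⊕ 38 = C4.
P[1]: D(K, AA) = 58; 58 ⊕ 0E = 56.

P[0] = C4, P[1] = 56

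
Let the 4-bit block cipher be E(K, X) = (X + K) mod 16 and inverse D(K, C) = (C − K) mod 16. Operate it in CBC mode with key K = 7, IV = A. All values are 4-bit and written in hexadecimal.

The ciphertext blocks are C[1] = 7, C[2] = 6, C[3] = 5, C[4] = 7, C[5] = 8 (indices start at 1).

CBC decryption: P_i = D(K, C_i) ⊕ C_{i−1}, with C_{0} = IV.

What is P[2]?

P[2]: D(K, 6) = F; F ⊕ 7 = 8.

P[2] = 8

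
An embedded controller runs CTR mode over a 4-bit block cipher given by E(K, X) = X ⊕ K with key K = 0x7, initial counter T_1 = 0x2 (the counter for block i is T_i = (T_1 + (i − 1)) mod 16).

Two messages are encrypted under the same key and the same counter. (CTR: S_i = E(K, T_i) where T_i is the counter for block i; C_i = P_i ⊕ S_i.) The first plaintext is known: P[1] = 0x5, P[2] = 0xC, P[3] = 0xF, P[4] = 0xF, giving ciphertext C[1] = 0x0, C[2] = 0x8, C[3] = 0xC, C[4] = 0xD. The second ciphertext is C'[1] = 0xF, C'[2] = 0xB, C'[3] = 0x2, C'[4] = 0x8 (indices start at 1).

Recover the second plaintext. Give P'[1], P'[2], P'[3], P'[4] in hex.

P'[1] = 0xA, P'[2] = 0xF, P'[3] = 0x1, P'[4] = 0xA

In CTR with a reused counter, both messages share the same keystream S_i, so C_i ⊕ C'_i = P_i ⊕ P'_i and thus P'_i = P_i ⊕ C_i ⊕ C'_i.
P'[1]: 0x5 ⊕ 0x0 ⊕ 0xF = 0xA.
P'[2]: 0xC ⊕ 0x8 ⊕ 0xB = 0xF.
P'[3]: 0xF ⊕ 0xC ⊕ 0x2 = 0x1.
P'[4]: 0xF ⊕ 0xD ⊕ 0x8 = 0xA.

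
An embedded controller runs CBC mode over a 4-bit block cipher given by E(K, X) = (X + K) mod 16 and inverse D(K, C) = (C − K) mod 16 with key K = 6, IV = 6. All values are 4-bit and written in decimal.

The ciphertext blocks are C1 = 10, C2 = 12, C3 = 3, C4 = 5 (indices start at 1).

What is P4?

CBC decryption: P_i = D(K, C_i) ⊕ C_{i−1}, with C_{0} = IV.
P4: D(K, 5) = 15; 15 ⊕ 3 = 12.

P4 = 12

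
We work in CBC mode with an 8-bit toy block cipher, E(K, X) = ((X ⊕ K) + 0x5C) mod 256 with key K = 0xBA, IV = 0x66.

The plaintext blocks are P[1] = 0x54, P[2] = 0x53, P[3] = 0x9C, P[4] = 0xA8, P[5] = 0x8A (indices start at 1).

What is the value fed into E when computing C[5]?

CBC encryption: C_i = E(K, P_i ⊕ C_{i−1}), with C_{0} = IV.
C[1]: P[1] ⊕ 0x66 = 0x32; E(K, 0x32) = 0xE4.
C[2]: P[2] ⊕ 0xE4 = 0xB7; E(K, 0xB7) = 0x69.
C[3]: P[3] ⊕ 0x69 = 0xF5; E(K, 0xF5) = 0xAB.
C[4]: P[4] ⊕ 0xAB = 0x03; E(K, 0x03) = 0x15.
C[5]: P[5] ⊕ 0x15 = 0x9F; E(K, 0x9F) = 0x81.
So the input to E for block [5] is 0x9F.

0x9F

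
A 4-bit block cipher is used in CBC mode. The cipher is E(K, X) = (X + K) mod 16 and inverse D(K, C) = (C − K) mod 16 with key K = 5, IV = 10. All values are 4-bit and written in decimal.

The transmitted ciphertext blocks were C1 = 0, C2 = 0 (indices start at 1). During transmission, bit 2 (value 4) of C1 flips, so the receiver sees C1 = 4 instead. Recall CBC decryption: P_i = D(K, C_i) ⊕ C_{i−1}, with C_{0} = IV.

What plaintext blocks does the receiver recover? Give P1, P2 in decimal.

Only C1 changed, to 4. In CBC, a change in C_i garbles P_i and flips the same bit in P_{i+1}. Decrypting the received ciphertext:
P1: D(K, 4) = 15; 15 ⊕ 10 = 5.
P2: D(K, 0) = 11; 11 ⊕ 4 = 15.
Blocks that differ from the original plaintext: P1, P2.

P1 = 5, P2 = 15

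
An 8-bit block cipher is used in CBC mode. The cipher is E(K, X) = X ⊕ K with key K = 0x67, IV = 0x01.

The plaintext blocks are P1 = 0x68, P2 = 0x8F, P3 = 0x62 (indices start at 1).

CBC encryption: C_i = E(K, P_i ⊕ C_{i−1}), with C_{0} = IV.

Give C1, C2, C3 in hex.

C1 = 0x0E, C2 = 0xE6, C3 = 0xE3

C1: P1 ⊕ 0x01 = 0x69; E(K, 0x69) = 0x0E.
C2: P2 ⊕ 0x0E = 0x81; E(K, 0x81) = 0xE6.
C3: P3 ⊕ 0xE6 = 0x84; E(K, 0x84) = 0xE3.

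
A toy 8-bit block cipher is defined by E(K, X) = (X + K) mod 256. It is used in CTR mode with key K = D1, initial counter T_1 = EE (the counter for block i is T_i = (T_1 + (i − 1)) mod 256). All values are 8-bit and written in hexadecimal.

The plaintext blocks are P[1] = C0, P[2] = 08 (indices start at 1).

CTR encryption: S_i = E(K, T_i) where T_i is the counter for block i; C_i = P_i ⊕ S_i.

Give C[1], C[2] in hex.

C[1] = 7F, C[2] = C8

C[1]: T = EE, S = E(K, T) = BF; C0 ⊕ BF = 7F.
C[2]: T = EF, S = E(K, T) = C0; 08 ⊕ C0 = C8.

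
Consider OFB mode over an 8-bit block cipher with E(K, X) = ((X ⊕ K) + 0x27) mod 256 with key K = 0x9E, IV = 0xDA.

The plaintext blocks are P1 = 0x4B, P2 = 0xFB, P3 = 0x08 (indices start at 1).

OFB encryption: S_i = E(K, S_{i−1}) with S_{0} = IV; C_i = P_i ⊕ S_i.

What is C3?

C3 = 0xA1

C1: S = E(K, 0xDA) = 0x6B; 0x4B ⊕ 0x6B = 0x20.
C2: S = E(K, 0x6B) = 0x1C; 0xFB ⊕ 0x1C = 0xE7.
C3: S = E(K, 0x1C) = 0xA9; 0x08 ⊕ 0xA9 = 0xA1.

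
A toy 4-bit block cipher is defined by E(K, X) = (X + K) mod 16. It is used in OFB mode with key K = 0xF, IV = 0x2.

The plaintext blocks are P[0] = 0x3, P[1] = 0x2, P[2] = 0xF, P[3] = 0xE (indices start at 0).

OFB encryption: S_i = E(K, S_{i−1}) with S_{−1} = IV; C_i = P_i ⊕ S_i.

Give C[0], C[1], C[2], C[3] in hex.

C[0] = 0x2, C[1] = 0x2, C[2] = 0x0, C[3] = 0x0

C[0]: S = E(K, 0x2) = 0x1; 0x3 ⊕ 0x1 = 0x2.
C[1]: S = E(K, 0x1) = 0x0; 0x2 ⊕ 0x0 = 0x2.
C[2]: S = E(K, 0x0) = 0xF; 0xF ⊕ 0xF = 0x0.
C[3]: S = E(K, 0xF) = 0xE; 0xE ⊕ 0xE = 0x0.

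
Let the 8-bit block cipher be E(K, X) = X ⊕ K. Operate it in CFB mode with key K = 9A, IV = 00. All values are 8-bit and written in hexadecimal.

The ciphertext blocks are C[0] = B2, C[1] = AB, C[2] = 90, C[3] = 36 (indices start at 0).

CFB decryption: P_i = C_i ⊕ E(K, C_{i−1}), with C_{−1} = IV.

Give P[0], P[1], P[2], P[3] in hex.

P[0] = 28, P[1] = 83, P[2] = A1, P[3] = 3C

P[0]: E(K, 00) = 9A; B2 ⊕ 9A = 28.
P[1]: E(K, B2) = 28; AB ⊕ 28 = 83.
P[2]: E(K, AB) = 31; 90 ⊕ 31 = A1.
P[3]: E(K, 90) = 0A; 36 ⊕ 0A = 3C.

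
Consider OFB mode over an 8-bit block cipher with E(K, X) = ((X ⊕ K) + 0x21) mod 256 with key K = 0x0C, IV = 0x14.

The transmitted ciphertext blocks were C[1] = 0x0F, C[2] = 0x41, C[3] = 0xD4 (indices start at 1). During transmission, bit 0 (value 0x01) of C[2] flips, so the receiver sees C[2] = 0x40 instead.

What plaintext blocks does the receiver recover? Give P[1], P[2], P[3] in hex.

OFB decryption: S_i = E(K, S_{i−1}) with S_{0} = IV; P_i = C_i ⊕ S_i.
Only C[2] changed, to 0x40. In OFB, a change in C_i flips the same bit in P_i only; the keystream is unaffected. Decrypting the received ciphertext:
P[1]: S = E(K, 0x14) = 0x39; 0x0F ⊕ 0x39 = 0x36.
P[2]: S = E(K, 0x39) = 0x56; 0x40 ⊕ 0x56 = 0x16.
P[3]: S = E(K, 0x56) = 0x7B; 0xD4 ⊕ 0x7B = 0xAF.
Blocks that differ from the original plaintext: P[2].

P[1] = 0x36, P[2] = 0x16, P[3] = 0xAF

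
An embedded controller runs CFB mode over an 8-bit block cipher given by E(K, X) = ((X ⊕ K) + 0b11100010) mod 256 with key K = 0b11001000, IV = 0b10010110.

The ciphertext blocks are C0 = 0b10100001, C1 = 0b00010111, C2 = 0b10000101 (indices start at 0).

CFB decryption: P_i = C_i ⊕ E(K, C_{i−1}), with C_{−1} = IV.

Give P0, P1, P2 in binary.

P0 = 0b11100001, P1 = 0b01011100, P2 = 0b01000100

P0: E(K, 0b10010110) = 0b01000000; 0b10100001 ⊕ 0b01000000 = 0b11100001.
P1: E(K, 0b10100001) = 0b01001011; 0b00010111 ⊕ 0b01001011 = 0b01011100.
P2: E(K, 0b00010111) = 0b11000001; 0b10000101 ⊕ 0b11000001 = 0b01000100.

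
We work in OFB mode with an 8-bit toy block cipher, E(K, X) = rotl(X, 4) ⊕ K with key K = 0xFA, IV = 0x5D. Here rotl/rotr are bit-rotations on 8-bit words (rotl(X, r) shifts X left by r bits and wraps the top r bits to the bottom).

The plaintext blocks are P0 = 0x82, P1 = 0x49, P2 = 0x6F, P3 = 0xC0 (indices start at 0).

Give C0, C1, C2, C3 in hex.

OFB encryption: S_i = E(K, S_{i−1}) with S_{−1} = IV; C_i = P_i ⊕ S_i.
C0: S = E(K, 0x5D) = 0x2F; 0x82 ⊕ 0x2F = 0xAD.
C1: S = E(K, 0x2F) = 0x08; 0x49 ⊕ 0x08 = 0x41.
C2: S = E(K, 0x08) = 0x7A; 0x6F ⊕ 0x7A = 0x15.
C3: S = E(K, 0x7A) = 0x5D; 0xC0 ⊕ 0x5D = 0x9D.

C0 = 0xAD, C1 = 0x41, C2 = 0x15, C3 = 0x9D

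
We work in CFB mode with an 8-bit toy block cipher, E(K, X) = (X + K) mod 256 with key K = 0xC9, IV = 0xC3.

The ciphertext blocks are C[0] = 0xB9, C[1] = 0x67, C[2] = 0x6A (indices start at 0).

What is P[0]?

P[0] = 0x35

CFB decryption: P_i = C_i ⊕ E(K, C_{i−1}), with C_{−1} = IV.
P[0]: E(K, 0xC3) = 0x8C; 0xB9 ⊕ 0x8C = 0x35.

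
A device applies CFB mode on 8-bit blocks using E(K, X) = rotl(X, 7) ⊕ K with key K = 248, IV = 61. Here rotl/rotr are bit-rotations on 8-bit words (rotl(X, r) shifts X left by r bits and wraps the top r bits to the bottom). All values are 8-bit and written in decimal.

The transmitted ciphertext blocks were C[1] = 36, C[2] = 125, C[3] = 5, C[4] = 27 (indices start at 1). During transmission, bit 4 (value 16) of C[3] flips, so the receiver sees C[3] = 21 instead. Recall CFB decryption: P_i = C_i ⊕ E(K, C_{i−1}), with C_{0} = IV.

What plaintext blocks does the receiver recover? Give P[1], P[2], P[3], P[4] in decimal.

Only C[3] changed, to 21. In CFB, a change in C_i flips the same bit in P_i and garbles P_{i+1}. Decrypting the received ciphertext:
P[1]: E(K, 61) = 102; 36 ⊕ 102 = 66.
P[2]: E(K, 36) = 234; 125 ⊕ 234 = 151.
P[3]: E(K, 125) = 70; 21 ⊕ 70 = 83.
P[4]: E(K, 21) = 114; 27 ⊕ 114 = 105.
Blocks that differ from the original plaintext: P[3], P[4].

P[1] = 66, P[2] = 151, P[3] = 83, P[4] = 105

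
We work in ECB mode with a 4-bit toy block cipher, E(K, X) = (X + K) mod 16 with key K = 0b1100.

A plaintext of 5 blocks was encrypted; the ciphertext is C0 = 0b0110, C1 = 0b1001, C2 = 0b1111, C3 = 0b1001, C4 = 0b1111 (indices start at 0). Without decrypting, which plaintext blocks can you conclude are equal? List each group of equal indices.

P1 = P3; P2 = P4

ECB encrypts each block independently with the same key, so equal ciphertext blocks imply equal plaintext blocks.
C1 = C3 = 0b1001, so P1 = P3.
C2 = C4 = 0b1111, so P2 = P4.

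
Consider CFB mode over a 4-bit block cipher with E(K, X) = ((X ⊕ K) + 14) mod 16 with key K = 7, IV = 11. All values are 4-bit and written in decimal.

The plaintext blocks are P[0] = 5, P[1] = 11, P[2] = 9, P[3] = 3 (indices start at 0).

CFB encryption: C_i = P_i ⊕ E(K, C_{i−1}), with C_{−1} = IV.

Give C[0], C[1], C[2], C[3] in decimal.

C[0] = 15, C[1] = 13, C[2] = 1, C[3] = 7

C[0]: E(K, 11) = 10; 5 ⊕ 10 = 15.
C[1]: E(K, 15) = 6; 11 ⊕ 6 = 13.
C[2]: E(K, 13) = 8; 9 ⊕ 8 = 1.
C[3]: E(K, 1) = 4; 3 ⊕ 4 = 7.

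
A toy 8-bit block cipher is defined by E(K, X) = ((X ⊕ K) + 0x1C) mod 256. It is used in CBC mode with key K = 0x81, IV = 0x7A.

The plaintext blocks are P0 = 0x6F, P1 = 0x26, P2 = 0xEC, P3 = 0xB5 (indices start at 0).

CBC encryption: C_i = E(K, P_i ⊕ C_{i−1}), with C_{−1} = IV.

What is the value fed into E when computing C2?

C0: P0 ⊕ 0x7A = 0x15; E(K, 0x15) = 0xB0.
C1: P1 ⊕ 0xB0 = 0x96; E(K, 0x96) = 0x33.
C2: P2 ⊕ 0x33 = 0xDF; E(K, 0xDF) = 0x7A.
So the input to E for block 2 is 0xDF.

0xDF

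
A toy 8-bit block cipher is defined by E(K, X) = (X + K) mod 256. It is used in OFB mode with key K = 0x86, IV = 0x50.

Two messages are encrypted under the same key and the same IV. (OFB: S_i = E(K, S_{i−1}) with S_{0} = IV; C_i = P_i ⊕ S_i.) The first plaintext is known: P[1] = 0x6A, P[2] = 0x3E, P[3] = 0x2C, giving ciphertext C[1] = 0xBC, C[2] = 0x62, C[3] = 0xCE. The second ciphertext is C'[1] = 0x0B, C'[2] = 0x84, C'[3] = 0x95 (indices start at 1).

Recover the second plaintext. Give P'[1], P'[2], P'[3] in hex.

In OFB with a reused IV, both messages share the same keystream S_i, so C_i ⊕ C'_i = P_i ⊕ P'_i and thus P'_i = P_i ⊕ C_i ⊕ C'_i.
P'[1]: 0x6A ⊕ 0xBC ⊕ 0x0B = 0xDD.
P'[2]: 0x3E ⊕ 0x62 ⊕ 0x84 = 0xD8.
P'[3]: 0x2C ⊕ 0xCE ⊕ 0x95 = 0x77.

P'[1] = 0xDD, P'[2] = 0xD8, P'[3] = 0x77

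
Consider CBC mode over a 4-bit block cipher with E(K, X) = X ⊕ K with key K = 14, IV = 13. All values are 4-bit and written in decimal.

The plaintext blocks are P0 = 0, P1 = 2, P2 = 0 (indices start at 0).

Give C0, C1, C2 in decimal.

C0 = 3, C1 = 15, C2 = 1

CBC encryption: C_i = E(K, P_i ⊕ C_{i−1}), with C_{−1} = IV.
C0: P0 ⊕ 13 = 13; E(K, 13) = 3.
C1: P1 ⊕ 3 = 1; E(K, 1) = 15.
C2: P2 ⊕ 15 = 15; E(K, 15) = 1.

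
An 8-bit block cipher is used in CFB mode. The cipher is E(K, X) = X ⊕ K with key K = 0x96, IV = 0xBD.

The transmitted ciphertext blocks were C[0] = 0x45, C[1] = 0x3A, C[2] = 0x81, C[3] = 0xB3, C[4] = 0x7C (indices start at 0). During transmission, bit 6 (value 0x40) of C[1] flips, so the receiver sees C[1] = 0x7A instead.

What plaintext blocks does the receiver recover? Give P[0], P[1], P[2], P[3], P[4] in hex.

CFB decryption: P_i = C_i ⊕ E(K, C_{i−1}), with C_{−1} = IV.
Only C[1] changed, to 0x7A. In CFB, a change in C_i flips the same bit in P_i and garbles P_{i+1}. Decrypting the received ciphertext:
P[0]: E(K, 0xBD) = 0x2B; 0x45 ⊕ 0x2B = 0x6E.
P[1]: E(K, 0x45) = 0xD3; 0x7A ⊕ 0xD3 = 0xA9.
P[2]: E(K, 0x7A) = 0xEC; 0x81 ⊕ 0xEC = 0x6D.
P[3]: E(K, 0x81) = 0x17; 0xB3 ⊕ 0x17 = 0xA4.
P[4]: E(K, 0xB3) = 0x25; 0x7C ⊕ 0x25 = 0x59.
Blocks that differ from the original plaintext: P[1], P[2].

P[0] = 0x6E, P[1] = 0xA9, P[2] = 0x6D, P[3] = 0xA4, P[4] = 0x59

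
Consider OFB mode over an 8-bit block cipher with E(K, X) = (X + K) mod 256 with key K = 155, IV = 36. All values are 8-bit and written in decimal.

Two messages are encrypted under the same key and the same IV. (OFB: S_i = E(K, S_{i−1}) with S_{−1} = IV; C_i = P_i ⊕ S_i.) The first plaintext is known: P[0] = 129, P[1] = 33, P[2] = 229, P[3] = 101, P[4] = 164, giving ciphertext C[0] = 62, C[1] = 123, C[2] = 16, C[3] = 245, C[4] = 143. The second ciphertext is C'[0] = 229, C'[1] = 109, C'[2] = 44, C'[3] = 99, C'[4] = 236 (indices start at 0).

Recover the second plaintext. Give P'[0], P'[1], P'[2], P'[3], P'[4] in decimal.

P'[0] = 90, P'[1] = 55, P'[2] = 217, P'[3] = 243, P'[4] = 199

In OFB with a reused IV, both messages share the same keystream S_i, so C_i ⊕ C'_i = P_i ⊕ P'_i and thus P'_i = P_i ⊕ C_i ⊕ C'_i.
P'[0]: 129 ⊕ 62 ⊕ 229 = 90.
P'[1]: 33 ⊕ 123 ⊕ 109 = 55.
P'[2]: 229 ⊕ 16 ⊕ 44 = 217.
P'[3]: 101 ⊕ 245 ⊕ 99 = 243.
P'[4]: 164 ⊕ 143 ⊕ 236 = 199.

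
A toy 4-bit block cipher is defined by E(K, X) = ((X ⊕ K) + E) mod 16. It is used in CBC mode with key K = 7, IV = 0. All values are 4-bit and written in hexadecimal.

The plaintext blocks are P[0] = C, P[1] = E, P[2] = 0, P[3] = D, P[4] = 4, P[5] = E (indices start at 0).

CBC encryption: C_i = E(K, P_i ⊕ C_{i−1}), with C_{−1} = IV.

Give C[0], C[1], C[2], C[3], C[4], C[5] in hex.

C[0] = 9, C[1] = E, C[2] = 7, C[3] = B, C[4] = 6, C[5] = D

C[0]: P[0] ⊕ 0 = C; E(K, C) = 9.
C[1]: P[1] ⊕ 9 = 7; E(K, 7) = E.
C[2]: P[2] ⊕ E = E; E(K, E) = 7.
C[3]: P[3] ⊕ 7 = A; E(K, A) = B.
C[4]: P[4] ⊕ B = F; E(K, F) = 6.
C[5]: P[5] ⊕ 6 = 8; E(K, 8) = D.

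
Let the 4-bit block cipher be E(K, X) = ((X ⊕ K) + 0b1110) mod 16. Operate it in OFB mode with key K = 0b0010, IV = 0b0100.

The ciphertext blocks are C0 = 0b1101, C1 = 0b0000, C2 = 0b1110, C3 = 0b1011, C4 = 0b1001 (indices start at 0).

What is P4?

OFB decryption: S_i = E(K, S_{i−1}) with S_{−1} = IV; P_i = C_i ⊕ S_i.
P0: S = E(K, 0b0100) = 0b0100; 0b1101 ⊕ 0b0100 = 0b1001.
P1: S = E(K, 0b0100) = 0b0100; 0b0000 ⊕ 0b0100 = 0b0100.
P2: S = E(K, 0b0100) = 0b0100; 0b1110 ⊕ 0b0100 = 0b1010.
P3: S = E(K, 0b0100) = 0b0100; 0b1011 ⊕ 0b0100 = 0b1111.
P4: S = E(K, 0b0100) = 0b0100; 0b1001 ⊕ 0b0100 = 0b1101.

P4 = 0b1101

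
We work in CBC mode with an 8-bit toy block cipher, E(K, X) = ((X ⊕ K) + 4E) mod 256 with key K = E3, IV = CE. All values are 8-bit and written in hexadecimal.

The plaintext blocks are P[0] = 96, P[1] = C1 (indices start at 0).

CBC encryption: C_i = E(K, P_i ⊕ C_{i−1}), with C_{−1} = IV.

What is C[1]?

C[0]: P[0] ⊕ CE = 58; E(K, 58) = 09.
C[1]: P[1] ⊕ 09 = C8; E(K, C8) = 79.

C[1] = 79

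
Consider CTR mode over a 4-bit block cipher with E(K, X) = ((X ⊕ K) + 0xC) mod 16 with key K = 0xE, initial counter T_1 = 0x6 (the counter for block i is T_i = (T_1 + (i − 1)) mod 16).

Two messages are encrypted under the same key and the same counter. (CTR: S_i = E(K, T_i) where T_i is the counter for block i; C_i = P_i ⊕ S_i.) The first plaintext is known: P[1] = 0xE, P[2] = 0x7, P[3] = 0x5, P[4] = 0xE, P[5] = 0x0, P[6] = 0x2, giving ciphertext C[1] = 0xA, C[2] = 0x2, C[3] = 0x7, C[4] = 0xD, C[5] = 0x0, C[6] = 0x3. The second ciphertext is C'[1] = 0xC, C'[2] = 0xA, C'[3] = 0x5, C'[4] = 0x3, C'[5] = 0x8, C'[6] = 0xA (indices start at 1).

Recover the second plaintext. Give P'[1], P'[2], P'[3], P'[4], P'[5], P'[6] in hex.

In CTR with a reused counter, both messages share the same keystream S_i, so C_i ⊕ C'_i = P_i ⊕ P'_i and thus P'_i = P_i ⊕ C_i ⊕ C'_i.
P'[1]: 0xE ⊕ 0xA ⊕ 0xC = 0x8.
P'[2]: 0x7 ⊕ 0x2 ⊕ 0xA = 0xF.
P'[3]: 0x5 ⊕ 0x7 ⊕ 0x5 = 0x7.
P'[4]: 0xE ⊕ 0xD ⊕ 0x3 = 0x0.
P'[5]: 0x0 ⊕ 0x0 ⊕ 0x8 = 0x8.
P'[6]: 0x2 ⊕ 0x3 ⊕ 0xA = 0xB.

P'[1] = 0x8, P'[2] = 0xF, P'[3] = 0x7, P'[4] = 0x0, P'[5] = 0x8, P'[6] = 0xB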